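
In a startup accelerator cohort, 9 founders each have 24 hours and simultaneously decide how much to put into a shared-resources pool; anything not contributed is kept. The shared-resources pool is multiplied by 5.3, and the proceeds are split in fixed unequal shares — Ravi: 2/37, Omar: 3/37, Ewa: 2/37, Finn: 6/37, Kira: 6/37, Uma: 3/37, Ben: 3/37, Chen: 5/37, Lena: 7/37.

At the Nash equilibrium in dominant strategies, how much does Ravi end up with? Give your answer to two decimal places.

30.88 hours

Player j's private return per contributed unit is 5.3 × (j's share). Contributing is weakly dominant for j when that share is at least 1/5.3 = 0.1887, and contributing 0 is dominant otherwise.
The only share above 0.1887 is Lena's 7/37, contributing 24; the remaining 8 contribute 0. Total contributed: 24.
Ravi keeps 24 and receives 5.3 × 24 × 2/37 = 6.88 from the shared-resources pool, for a payoff of 30.88.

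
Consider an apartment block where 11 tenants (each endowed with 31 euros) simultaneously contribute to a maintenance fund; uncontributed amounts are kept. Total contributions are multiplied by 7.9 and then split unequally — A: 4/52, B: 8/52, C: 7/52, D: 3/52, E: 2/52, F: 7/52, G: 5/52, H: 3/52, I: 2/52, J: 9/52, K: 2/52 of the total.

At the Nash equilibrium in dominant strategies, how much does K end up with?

68.68 euros

Player j's private return per contributed unit is 7.9 × (j's share). Contributing is weakly dominant for j when that share is at least 1/7.9 = 0.1266, and contributing 0 is dominant otherwise.
The shares above 0.1266 belong to B, C, F and J, contributing 31 each; the remaining 7 contribute 0. Total contributed: 124.
K keeps 31 and receives 7.9 × 124 × 2/52 = 37.68 from the maintenance fund, for a payoff of 68.68.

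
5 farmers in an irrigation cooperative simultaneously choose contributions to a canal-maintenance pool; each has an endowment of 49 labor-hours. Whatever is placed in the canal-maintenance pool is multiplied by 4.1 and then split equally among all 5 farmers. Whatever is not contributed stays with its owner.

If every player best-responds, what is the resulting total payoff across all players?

245.00 labor-hours

Each contributed unit returns 4.1/5 = 0.8200 to its contributor — below 1 — so contributing 0 is dominant for every player. At the Nash equilibrium everyone keeps their 49, and the group total is 5 × 49 = 245.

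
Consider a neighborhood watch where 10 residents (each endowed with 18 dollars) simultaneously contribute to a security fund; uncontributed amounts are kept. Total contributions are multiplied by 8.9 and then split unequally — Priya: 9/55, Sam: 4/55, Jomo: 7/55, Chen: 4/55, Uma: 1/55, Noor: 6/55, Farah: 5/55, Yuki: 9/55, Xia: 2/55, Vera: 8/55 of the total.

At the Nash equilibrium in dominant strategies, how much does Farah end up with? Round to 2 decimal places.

For player j, contributing a unit is worthwhile iff 8.9 × (j's share) ≥ 1, i.e. iff j's share is at least 0.1124.
Priya, Jomo, Yuki and Vera clear that bar, contributing 18 each; the remaining 6 contribute 0. Total contributed: 72.
Farah keeps 18 and receives 8.9 × 72 × 5/55 = 58.25 from the security fund, for a payoff of 76.25.

76.25 dollars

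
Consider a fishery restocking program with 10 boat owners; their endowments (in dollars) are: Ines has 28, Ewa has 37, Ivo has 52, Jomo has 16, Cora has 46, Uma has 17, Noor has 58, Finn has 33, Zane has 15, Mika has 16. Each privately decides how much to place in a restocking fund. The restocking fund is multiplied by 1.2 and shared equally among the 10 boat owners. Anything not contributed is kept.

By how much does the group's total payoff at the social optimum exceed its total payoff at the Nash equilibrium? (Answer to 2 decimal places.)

The private return per contributed unit is 1.2/10 = 0.1200 < 1 for every player regardless of endowment, so the Nash equilibrium is zero contribution and the group total is Σ E_j = 28 + 37 + 52 + 16 + 46 + 17 + 58 + 33 + 15 + 16 = 318.
Each contributed unit returns 1.200 to the group, so the social optimum is full contribution by everyone: group total = 1.200 × 318 = 381.60.
Efficiency loss = (1.200 − 1) × 318 = 63.60.

63.60 dollars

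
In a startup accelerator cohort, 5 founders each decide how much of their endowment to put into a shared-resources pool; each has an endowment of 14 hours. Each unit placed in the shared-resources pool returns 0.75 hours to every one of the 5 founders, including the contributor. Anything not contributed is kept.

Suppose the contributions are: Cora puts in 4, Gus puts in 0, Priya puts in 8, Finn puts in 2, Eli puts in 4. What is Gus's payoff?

Total contributed: 4 + 0 + 8 + 2 + 4 = 18.
Each receives 0.75 × 18 = 13.50 from the shared-resources pool.
Gus keeps 14 − 0 = 14, so Gus's payoff is 14 + 13.50 = 27.50.

27.50 hours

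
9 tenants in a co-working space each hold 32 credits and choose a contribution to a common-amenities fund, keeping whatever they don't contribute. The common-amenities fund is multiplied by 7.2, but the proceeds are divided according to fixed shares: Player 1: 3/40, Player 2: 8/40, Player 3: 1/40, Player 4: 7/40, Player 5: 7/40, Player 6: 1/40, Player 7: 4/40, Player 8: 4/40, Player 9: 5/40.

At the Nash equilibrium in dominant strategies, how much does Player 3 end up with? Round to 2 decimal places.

49.28 credits

Each unit j contributes comes back to j as 7.2 × (j's share), so j prefers to contribute only if that share exceeds 1/7.2 = 0.1389; otherwise keeping the unit dominates.
The shares above 0.1389 belong to Player 2, Player 4 and Player 5, contributing 32 each; the remaining 6 contribute 0. Total contributed: 96.
Player 3 keeps 32 and receives 7.2 × 96 × 1/40 = 17.28 from the common-amenities fund, for a payoff of 49.28.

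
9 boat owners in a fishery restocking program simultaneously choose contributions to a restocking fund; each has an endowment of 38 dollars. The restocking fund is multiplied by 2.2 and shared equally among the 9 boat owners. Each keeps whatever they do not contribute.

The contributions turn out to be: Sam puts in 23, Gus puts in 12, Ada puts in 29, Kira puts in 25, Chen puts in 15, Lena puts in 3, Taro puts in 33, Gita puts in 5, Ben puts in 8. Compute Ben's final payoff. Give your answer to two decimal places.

67.40 dollars

Total contributed: 23 + 12 + 29 + 25 + 15 + 3 + 33 + 5 + 8 = 153.
Each receives 2.2 × 153 / 9 = 37.40 from the restocking fund.
Ben keeps 38 − 8 = 30, so Ben's payoff is 30 + 37.40 = 67.40.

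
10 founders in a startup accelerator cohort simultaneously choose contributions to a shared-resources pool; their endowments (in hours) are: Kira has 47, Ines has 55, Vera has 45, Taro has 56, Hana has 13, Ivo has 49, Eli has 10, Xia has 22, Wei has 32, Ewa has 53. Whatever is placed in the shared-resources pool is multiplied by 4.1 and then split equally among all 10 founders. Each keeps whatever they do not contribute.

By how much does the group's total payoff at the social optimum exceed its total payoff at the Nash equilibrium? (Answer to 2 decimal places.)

1184.20 hours

The private return per contributed unit is 4.1/10 = 0.4100 < 1 for every player regardless of endowment, so the Nash equilibrium is zero contribution and the group total is Σ E_j = 47 + 55 + 45 + 56 + 13 + 49 + 10 + 22 + 32 + 53 = 382.
Each contributed unit returns 4.100 to the group, so the social optimum is full contribution by everyone: group total = 4.100 × 382 = 1566.20.
Efficiency loss = (4.100 − 1) × 382 = 1184.20.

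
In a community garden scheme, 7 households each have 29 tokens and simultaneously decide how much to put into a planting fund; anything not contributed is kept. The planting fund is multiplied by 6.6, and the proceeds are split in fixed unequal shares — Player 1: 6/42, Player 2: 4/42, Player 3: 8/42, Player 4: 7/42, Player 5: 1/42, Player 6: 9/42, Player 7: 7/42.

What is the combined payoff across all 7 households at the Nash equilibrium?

Each unit j contributes comes back to j as 6.6 × (j's share), so j prefers to contribute only if that share exceeds 1/6.6 = 0.1515; otherwise keeping the unit dominates.
Player 3, Player 4, Player 6 and Player 7 are above the threshold, contributing 29 each; the remaining 3 contribute 0. Total contributed: 116.
The planting fund pays out 6.6 × 116 = 765.60 in total (split across the unequal shares, but the aggregate is all that matters for the group sum).
The 3 free-riders keep 29 each, adding 87. Group total = 87 + 765.60 = 852.60.

852.60 tokens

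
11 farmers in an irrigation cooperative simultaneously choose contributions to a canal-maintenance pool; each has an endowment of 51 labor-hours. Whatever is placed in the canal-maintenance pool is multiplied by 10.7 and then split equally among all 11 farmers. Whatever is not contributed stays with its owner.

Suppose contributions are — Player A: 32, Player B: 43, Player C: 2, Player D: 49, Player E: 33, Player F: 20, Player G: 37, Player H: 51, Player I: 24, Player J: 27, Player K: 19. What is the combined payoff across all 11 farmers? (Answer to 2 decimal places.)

3829.90 labor-hours

Total contributed: 32 + 43 + 2 + 49 + 33 + 20 + 37 + 51 + 24 + 27 + 19 = 337; total kept: 11 × 51 − 337 = 224.
The canal-maintenance pool pays out 10.7 × 337 = 3605.90 in aggregate.
Group total = 224 + 3605.90 = 3829.90.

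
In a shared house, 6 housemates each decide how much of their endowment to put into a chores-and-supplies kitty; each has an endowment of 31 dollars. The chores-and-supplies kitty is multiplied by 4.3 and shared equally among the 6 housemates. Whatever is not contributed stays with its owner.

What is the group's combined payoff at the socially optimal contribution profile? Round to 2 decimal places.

799.80 dollars

Each contributed unit returns 4.300 to the group as a whole (0.7167 to each of 6 players), which exceeds 1, so the social optimum is full contribution: group total = 4.300 × 186 = 799.80.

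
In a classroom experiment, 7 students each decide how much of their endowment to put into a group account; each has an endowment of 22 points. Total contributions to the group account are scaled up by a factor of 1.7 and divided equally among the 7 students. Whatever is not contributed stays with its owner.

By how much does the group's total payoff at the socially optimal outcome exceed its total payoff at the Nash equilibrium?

Each contributed unit returns 1.7/7 = 0.2429 to its contributor — below 1 — so contributing 0 is dominant for every player. At the Nash equilibrium everyone keeps their 22, and the group total is 7 × 22 = 154.
Each contributed unit returns 1.700 to the group as a whole (0.2429 to each of 7 players), which exceeds 1, so the social optimum is full contribution: group total = 1.700 × 154 = 261.80.
Efficiency loss = 261.80 − 154 = 107.80.

107.80 points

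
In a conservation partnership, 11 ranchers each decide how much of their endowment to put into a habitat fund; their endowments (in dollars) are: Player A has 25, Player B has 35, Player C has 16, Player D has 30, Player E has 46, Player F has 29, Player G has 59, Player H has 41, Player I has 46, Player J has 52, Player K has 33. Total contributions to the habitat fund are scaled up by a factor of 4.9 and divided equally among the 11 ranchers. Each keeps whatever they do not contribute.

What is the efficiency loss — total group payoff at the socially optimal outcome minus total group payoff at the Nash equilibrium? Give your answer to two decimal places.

1606.80 dollars

The private return per contributed unit is 4.9/11 = 0.4455 < 1 for every player regardless of endowment, so the Nash equilibrium is zero contribution and the group total is Σ E_j = 25 + 35 + 16 + 30 + 46 + 29 + 59 + 41 + 46 + 52 + 33 = 412.
Each contributed unit returns 4.900 to the group, so the social optimum is full contribution by everyone: group total = 4.900 × 412 = 2018.80.
Efficiency loss = (4.900 − 1) × 412 = 1606.80.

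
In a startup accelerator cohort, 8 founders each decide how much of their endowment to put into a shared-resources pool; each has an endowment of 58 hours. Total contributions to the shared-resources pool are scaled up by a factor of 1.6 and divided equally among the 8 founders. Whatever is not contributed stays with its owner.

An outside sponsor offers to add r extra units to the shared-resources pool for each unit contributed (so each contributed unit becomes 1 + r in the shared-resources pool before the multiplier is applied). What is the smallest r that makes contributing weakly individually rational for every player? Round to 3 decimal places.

4.000

With matching at rate r, one contributed unit becomes (1 + r) in the shared-resources pool and returns 1.6 × (1 + r) / 8 to the contributor.
Setting this equal to 1: 1 + r = 8/1.6 = 5.0000.
So the minimum matching rate is r = 5.0000 − 1 = 4.000.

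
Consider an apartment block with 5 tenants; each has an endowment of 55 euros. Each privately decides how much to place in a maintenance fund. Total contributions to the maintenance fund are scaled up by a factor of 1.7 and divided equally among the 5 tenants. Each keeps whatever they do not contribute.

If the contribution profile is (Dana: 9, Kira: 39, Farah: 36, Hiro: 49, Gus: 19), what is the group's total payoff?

381.40 euros

Total contributed: 9 + 39 + 36 + 49 + 19 = 152; total kept: 5 × 55 − 152 = 123.
The maintenance fund pays out 1.7 × 152 = 258.40 in aggregate.
Group total = 123 + 258.40 = 381.40.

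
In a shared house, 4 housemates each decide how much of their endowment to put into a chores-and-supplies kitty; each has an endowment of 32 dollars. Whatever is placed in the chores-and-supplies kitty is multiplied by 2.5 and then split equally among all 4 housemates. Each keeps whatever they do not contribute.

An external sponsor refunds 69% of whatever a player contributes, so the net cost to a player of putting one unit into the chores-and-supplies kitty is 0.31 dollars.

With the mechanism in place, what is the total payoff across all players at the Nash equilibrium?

408.32 dollars

With the mechanism, a contributed unit returns (2.5/4) / 0.31 = 2.0161 per unit of net cost to the contributor — now above 1 — so contributing fully is weakly dominant for every player.
At the Nash equilibrium everyone contributes 32. Group total payoff = 4 × (32 × 0.69 + 2.5 × 32) = 408.32.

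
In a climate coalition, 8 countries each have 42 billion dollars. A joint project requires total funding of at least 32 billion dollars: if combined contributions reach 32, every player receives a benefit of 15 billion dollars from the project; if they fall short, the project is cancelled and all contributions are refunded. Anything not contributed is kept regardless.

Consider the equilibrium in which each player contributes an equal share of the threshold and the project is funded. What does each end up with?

53 billion dollars

Equal share of the threshold: 32/8 = 4.
At this profile no one gains by cutting their contribution: any cut drops the total below 32, the project is cancelled, contributions are refunded, and the deviator ends with 42, which is less than 42 − 4 + 15 = 53. Contributing more than 4 just wastes the excess. So contributing exactly 4 is a best response.
Each player's payoff: 42 − 4 + 15 = 53.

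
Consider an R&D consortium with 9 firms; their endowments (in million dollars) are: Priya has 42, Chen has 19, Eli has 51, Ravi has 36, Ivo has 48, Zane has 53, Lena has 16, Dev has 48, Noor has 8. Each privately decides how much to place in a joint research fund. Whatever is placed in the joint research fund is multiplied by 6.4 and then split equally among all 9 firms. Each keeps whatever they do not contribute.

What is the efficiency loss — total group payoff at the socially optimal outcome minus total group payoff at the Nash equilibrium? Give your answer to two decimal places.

The private return per contributed unit is 6.4/9 = 0.7111 < 1 for every player regardless of endowment, so the Nash equilibrium is zero contribution and the group total is Σ E_j = 42 + 19 + 51 + 36 + 48 + 53 + 16 + 48 + 8 = 321.
Each contributed unit returns 6.400 to the group, so the social optimum is full contribution by everyone: group total = 6.400 × 321 = 2054.40.
Efficiency loss = (6.400 − 1) × 321 = 1733.40.

1733.40 million dollars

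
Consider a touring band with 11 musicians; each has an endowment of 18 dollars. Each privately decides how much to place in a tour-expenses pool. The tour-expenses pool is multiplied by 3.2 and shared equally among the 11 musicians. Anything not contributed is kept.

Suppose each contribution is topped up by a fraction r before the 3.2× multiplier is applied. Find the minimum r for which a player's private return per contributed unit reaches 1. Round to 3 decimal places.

2.438

With matching at rate r, one contributed unit becomes (1 + r) in the tour-expenses pool and returns 3.2 × (1 + r) / 11 to the contributor.
Setting this equal to 1: 1 + r = 11/3.2 = 3.4375.
So the minimum matching rate is r = 3.4375 − 1 = 2.438.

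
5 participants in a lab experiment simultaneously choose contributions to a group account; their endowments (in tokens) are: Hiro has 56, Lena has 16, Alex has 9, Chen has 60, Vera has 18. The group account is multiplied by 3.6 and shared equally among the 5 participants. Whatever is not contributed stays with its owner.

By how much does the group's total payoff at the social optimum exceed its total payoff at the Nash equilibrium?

413.40 tokens

The private return per contributed unit is 3.6/5 = 0.7200 < 1 for every player regardless of endowment, so the Nash equilibrium is zero contribution and the group total is Σ E_j = 56 + 16 + 9 + 60 + 18 = 159.
Each contributed unit returns 3.600 to the group, so the social optimum is full contribution by everyone: group total = 3.600 × 159 = 572.40.
Efficiency loss = (3.600 − 1) × 159 = 413.40.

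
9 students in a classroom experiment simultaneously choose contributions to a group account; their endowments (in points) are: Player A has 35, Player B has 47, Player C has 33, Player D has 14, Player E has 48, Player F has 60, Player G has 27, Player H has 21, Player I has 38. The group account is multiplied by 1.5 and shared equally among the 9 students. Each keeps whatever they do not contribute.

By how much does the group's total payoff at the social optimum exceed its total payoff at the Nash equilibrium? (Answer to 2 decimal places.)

The private return per contributed unit is 1.5/9 = 0.1667 < 1 for every player regardless of endowment, so the Nash equilibrium is zero contribution and the group total is Σ E_j = 35 + 47 + 33 + 14 + 48 + 60 + 27 + 21 + 38 = 323.
Each contributed unit returns 1.500 to the group, so the social optimum is full contribution by everyone: group total = 1.500 × 323 = 484.50.
Efficiency loss = (1.500 − 1) × 323 = 161.50.

161.50 points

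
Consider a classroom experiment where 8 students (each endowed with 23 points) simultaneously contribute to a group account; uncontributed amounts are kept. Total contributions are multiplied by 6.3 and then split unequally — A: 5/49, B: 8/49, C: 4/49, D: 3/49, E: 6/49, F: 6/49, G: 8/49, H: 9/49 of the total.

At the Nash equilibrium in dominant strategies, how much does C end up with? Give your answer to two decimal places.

Each unit j contributes comes back to j as 6.3 × (j's share), so j prefers to contribute only if that share exceeds 1/6.3 = 0.1587; otherwise keeping the unit dominates.
The shares above 0.1587 belong to B, G and H, contributing 23 each; the remaining 5 contribute 0. Total contributed: 69.
C keeps 23 and receives 6.3 × 69 × 4/49 = 35.49 from the group account, for a payoff of 58.49.

58.49 points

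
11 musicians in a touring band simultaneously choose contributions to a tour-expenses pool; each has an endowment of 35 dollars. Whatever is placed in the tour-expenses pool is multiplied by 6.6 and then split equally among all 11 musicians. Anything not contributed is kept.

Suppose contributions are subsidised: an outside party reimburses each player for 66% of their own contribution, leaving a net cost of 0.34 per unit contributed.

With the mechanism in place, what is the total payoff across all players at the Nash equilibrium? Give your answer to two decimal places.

The effective private return per unit is now (6.6/11) / 0.34 = 1.7647 > 1, so every player's dominant strategy flips to full contribution.
So the Nash equilibrium is full contribution by all 11; the group earns 11 × (35 × 0.66 + 6.6 × 35) = 2795.10.

2795.10 dollars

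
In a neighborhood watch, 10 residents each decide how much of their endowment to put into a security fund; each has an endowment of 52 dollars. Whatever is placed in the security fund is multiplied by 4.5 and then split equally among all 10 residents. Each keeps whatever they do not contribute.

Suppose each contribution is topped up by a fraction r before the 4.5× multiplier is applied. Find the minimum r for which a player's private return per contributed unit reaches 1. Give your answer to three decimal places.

1.222

With matching at rate r, one contributed unit becomes (1 + r) in the security fund and returns 4.5 × (1 + r) / 10 to the contributor.
Setting this equal to 1: 1 + r = 10/4.5 = 2.2222.
So the minimum matching rate is r = 2.2222 − 1 = 1.222.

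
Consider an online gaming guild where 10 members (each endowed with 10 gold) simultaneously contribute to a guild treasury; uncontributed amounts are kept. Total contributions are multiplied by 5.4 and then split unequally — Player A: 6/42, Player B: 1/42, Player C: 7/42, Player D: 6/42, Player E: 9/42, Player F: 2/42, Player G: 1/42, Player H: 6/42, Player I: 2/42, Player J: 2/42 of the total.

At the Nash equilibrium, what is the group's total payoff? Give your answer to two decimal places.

Each unit j contributes comes back to j as 5.4 × (j's share), so j prefers to contribute only if that share exceeds 1/5.4 = 0.1852; otherwise keeping the unit dominates.
The only share above 0.1852 is Player E's 9/42, contributing 10; the remaining 9 contribute 0. Total contributed: 10.
The guild treasury pays out 5.4 × 10 = 54.00 in total (split across the unequal shares, but the aggregate is all that matters for the group sum).
The 9 free-riders keep 10 each, adding 90. Group total = 90 + 54.00 = 144.00.

144.00 gold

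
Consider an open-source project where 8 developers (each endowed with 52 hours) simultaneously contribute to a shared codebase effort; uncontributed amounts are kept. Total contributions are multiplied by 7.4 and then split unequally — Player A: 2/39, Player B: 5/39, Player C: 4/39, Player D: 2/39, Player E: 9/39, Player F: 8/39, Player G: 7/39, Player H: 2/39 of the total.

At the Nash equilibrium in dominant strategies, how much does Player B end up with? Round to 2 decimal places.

200.00 hours

Player j's private return per contributed unit is 7.4 × (j's share). Contributing is weakly dominant for j when that share is at least 1/7.4 = 0.1351, and contributing 0 is dominant otherwise.
The shares above 0.1351 belong to Player E, Player F and Player G, contributing 52 each; the remaining 5 contribute 0. Total contributed: 156.
Player B keeps 52 and receives 7.4 × 156 × 5/39 = 148.00 from the shared codebase effort, for a payoff of 200.00.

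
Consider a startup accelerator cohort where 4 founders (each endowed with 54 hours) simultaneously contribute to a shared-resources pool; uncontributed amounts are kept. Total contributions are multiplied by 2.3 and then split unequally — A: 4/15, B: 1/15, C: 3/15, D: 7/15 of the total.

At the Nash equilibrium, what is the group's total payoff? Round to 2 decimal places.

Each unit j contributes comes back to j as 2.3 × (j's share), so j prefers to contribute only if that share exceeds 1/2.3 = 0.4348; otherwise keeping the unit dominates.
The only share above 0.4348 is D's 7/15, contributing 54; the remaining 3 contribute 0. Total contributed: 54.
The shared-resources pool pays out 2.3 × 54 = 124.20 in total (split across the unequal shares, but the aggregate is all that matters for the group sum).
The 3 free-riders keep 54 each, adding 162. Group total = 162 + 124.20 = 286.20.

286.20 hours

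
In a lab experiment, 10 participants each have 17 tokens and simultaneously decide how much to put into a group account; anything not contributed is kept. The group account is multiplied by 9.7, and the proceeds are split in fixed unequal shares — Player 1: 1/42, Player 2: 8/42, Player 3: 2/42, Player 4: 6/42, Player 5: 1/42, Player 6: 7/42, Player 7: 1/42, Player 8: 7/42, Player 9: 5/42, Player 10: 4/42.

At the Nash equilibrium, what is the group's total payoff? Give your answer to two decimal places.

A player with share s gets back 9.7·s per unit contributed, so full contribution is dominant for anyone with s > 1/9.7 = 0.1031 and zero contribution is dominant for anyone below.
Player 2, Player 4, Player 6, Player 8 and Player 9 clear that bar, contributing 17 each; the remaining 5 contribute 0. Total contributed: 85.
The group account pays out 9.7 × 85 = 824.50 in total (split across the unequal shares, but the aggregate is all that matters for the group sum).
The 5 free-riders keep 17 each, adding 85. Group total = 85 + 824.50 = 909.50.

909.50 tokens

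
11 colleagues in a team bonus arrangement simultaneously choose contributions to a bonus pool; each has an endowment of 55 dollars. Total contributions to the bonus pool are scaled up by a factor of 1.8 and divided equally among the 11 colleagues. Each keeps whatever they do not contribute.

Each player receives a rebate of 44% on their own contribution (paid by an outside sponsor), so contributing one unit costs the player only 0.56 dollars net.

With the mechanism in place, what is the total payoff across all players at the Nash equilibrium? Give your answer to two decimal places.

605.00 dollars

Even with the mechanism, each unit contributed returns only (1.8/11) / 0.56 = 0.2922 per unit of net cost, so contributing nothing is still dominant.
At the Nash equilibrium no one contributes; group total payoff = 11 × 55 = 605.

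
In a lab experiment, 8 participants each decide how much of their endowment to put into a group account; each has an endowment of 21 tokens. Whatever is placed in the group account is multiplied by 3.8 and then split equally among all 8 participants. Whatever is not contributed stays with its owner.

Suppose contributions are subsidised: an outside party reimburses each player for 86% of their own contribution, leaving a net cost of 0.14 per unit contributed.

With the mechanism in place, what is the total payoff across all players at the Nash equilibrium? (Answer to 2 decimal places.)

Under the mechanism each unit contributed yields (3.8/8) / 0.14 = 3.3929 back to its contributor per unit of net cost, which exceeds 1, making full contribution the dominant choice for everyone.
So the Nash equilibrium is full contribution by all 8; the group earns 8 × (21 × 0.86 + 3.8 × 21) = 782.88.

782.88 tokens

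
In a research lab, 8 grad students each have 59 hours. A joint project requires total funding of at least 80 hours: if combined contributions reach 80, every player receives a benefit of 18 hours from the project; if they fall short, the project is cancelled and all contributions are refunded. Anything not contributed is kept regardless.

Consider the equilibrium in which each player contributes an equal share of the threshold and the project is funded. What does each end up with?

Equal share of the threshold: 80/8 = 10.
At this profile no one gains by cutting their contribution: any cut drops the total below 80, the project is cancelled, contributions are refunded, and the deviator ends with 59, which is less than 59 − 10 + 18 = 67. Contributing more than 10 just wastes the excess. So contributing exactly 10 is a best response.
Each player's payoff: 59 − 10 + 18 = 67.

67 hours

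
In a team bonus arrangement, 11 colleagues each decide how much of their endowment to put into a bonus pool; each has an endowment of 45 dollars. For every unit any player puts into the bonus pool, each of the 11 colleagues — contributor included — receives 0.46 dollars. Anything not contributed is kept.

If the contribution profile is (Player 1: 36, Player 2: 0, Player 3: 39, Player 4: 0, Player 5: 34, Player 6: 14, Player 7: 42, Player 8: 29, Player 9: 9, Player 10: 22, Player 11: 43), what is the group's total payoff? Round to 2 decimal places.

1583.08 dollars

Total contributed: 36 + 0 + 39 + 0 + 34 + 14 + 42 + 29 + 9 + 22 + 43 = 268; total kept: 11 × 45 − 268 = 227.
The bonus pool pays out 0.46 × 11 × 268 = 1356.08 in aggregate.
Group total = 227 + 1356.08 = 1583.08.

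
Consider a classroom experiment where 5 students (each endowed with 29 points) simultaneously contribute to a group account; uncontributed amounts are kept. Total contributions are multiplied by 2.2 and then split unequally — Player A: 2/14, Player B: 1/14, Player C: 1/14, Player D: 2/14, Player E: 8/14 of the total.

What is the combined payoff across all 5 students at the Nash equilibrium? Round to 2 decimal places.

A player with share s gets back 2.2·s per unit contributed, so full contribution is dominant for anyone with s > 1/2.2 = 0.4545 and zero contribution is dominant for anyone below.
Only Player E (8/14) clears that bar, contributing 29; the remaining 4 contribute 0. Total contributed: 29.
The group account pays out 2.2 × 29 = 63.80 in total (split across the unequal shares, but the aggregate is all that matters for the group sum).
The 4 free-riders keep 29 each, adding 116. Group total = 116 + 63.80 = 179.80.

179.80 points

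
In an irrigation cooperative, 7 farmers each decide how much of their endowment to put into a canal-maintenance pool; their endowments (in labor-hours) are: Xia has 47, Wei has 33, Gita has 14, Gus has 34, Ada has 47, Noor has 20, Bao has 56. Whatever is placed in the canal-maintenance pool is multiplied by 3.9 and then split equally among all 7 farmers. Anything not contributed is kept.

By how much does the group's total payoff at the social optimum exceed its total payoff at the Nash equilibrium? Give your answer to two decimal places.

727.90 labor-hours

The private return per contributed unit is 3.9/7 = 0.5571 < 1 for every player regardless of endowment, so the Nash equilibrium is zero contribution and the group total is Σ E_j = 47 + 33 + 14 + 34 + 47 + 20 + 56 = 251.
Each contributed unit returns 3.900 to the group, so the social optimum is full contribution by everyone: group total = 3.900 × 251 = 978.90.
Efficiency loss = (3.900 − 1) × 251 = 727.90.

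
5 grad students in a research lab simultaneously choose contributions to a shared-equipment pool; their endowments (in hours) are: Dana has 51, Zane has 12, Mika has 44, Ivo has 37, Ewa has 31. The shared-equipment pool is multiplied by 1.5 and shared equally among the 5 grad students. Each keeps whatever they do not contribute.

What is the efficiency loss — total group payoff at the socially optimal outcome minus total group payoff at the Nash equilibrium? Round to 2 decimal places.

The private return per contributed unit is 1.5/5 = 0.3000 < 1 for every player regardless of endowment, so the Nash equilibrium is zero contribution and the group total is Σ E_j = 51 + 12 + 44 + 37 + 31 = 175.
Each contributed unit returns 1.500 to the group, so the social optimum is full contribution by everyone: group total = 1.500 × 175 = 262.50.
Efficiency loss = (1.500 − 1) × 175 = 87.50.

87.50 hours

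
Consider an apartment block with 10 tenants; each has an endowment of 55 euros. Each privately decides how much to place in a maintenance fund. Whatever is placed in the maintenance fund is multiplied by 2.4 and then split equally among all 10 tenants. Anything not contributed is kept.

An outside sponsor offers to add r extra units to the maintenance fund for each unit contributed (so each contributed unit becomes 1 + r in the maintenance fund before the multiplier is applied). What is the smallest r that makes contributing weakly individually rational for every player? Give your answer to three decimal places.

3.167

With matching at rate r, one contributed unit becomes (1 + r) in the maintenance fund and returns 2.4 × (1 + r) / 10 to the contributor.
Setting this equal to 1: 1 + r = 10/2.4 = 4.1667.
So the minimum matching rate is r = 4.1667 − 1 = 3.167.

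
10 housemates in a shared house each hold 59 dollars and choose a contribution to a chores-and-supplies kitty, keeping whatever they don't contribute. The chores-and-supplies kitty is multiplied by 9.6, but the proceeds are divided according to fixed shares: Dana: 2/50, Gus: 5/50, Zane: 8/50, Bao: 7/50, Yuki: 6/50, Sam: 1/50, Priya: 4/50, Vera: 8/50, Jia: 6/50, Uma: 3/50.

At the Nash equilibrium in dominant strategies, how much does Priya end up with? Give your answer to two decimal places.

285.56 dollars

For player j, contributing a unit is worthwhile iff 9.6 × (j's share) ≥ 1, i.e. iff j's share is at least 0.1042.
Zane, Bao, Yuki, Vera and Jia clear that bar, contributing 59 each; the remaining 5 contribute 0. Total contributed: 295.
Priya keeps 59 and receives 9.6 × 295 × 4/50 = 226.56 from the chores-and-supplies kitty, for a payoff of 285.56.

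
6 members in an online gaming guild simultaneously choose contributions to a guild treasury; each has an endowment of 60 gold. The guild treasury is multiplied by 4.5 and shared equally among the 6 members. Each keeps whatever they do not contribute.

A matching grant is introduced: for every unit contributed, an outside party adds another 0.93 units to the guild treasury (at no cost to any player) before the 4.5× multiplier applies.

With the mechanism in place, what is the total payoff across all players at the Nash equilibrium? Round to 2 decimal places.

The effective private return per unit is now 4.5 × 1.93 / 6 = 1.4475 > 1, so every player's dominant strategy flips to full contribution.
So the Nash equilibrium is full contribution by all 6; the group earns 4.5 × 1.93 × 360 = 3126.60.

3126.60 gold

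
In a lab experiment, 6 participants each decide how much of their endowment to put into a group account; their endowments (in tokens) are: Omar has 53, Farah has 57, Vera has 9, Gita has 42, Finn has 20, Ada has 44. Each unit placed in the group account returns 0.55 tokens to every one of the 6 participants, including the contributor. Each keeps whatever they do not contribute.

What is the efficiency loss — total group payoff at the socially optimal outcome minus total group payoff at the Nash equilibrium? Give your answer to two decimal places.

The private return per contributed unit is 0.55 < 1 for everyone, so the Nash equilibrium is zero contribution and the group total is Σ E_j = 53 + 57 + 9 + 42 + 20 + 44 = 225.
Each contributed unit returns 3.300 to the group, so the social optimum is full contribution by everyone: group total = 3.300 × 225 = 742.50.
Efficiency loss = (3.300 − 1) × 225 = 517.50.

517.50 tokens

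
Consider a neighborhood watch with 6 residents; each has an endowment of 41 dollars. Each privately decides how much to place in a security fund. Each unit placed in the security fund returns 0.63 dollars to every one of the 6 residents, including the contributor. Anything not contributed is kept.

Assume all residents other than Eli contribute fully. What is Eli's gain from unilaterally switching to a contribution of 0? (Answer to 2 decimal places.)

15.17 dollars

Switching from a contribution of 41 to 0 lets Eli keep an extra 41 dollars, but lowers the security fund by 41, which costs Eli their own share of that drop: 0.63 × 41 = 25.83.
Net gain = 41 − 25.83 = 15.17. The private return per contributed unit (0.63) is below 1, so free-riding is indeed the best response regardless of what the others do.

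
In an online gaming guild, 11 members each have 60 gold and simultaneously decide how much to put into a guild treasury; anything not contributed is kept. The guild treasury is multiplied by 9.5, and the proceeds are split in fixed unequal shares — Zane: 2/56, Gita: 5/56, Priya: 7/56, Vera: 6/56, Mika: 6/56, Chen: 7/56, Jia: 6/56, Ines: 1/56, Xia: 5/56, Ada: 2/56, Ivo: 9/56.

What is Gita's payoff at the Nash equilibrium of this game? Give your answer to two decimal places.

Each unit j contributes comes back to j as 9.5 × (j's share), so j prefers to contribute only if that share exceeds 1/9.5 = 0.1053; otherwise keeping the unit dominates.
Priya, Vera, Mika, Chen, Jia and Ivo clear that bar, contributing 60 each; the remaining 5 contribute 0. Total contributed: 360.
Gita keeps 60 and receives 9.5 × 360 × 5/56 = 305.36 from the guild treasury, for a payoff of 365.36.

365.36 gold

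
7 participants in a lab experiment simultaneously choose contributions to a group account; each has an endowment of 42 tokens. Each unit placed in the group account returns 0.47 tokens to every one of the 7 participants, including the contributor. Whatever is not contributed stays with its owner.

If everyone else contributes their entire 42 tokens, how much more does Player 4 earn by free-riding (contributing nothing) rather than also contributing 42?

Switching from a contribution of 42 to 0 lets Player 4 keep an extra 42 tokens, but lowers the group account by 42, which costs Player 4 their own share of that drop: 0.47 × 42 = 19.74.
Net gain = 42 − 19.74 = 22.26. The private return per contributed unit (0.47) is below 1, so free-riding is indeed the best response regardless of what the others do.

22.26 tokens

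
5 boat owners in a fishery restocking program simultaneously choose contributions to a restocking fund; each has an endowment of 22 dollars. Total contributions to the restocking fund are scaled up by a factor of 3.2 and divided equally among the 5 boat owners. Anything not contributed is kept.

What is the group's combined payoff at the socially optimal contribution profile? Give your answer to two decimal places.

352.00 dollars

Each contributed unit returns 3.200 to the group as a whole (0.6400 to each of 5 players), which exceeds 1, so the social optimum is full contribution: group total = 3.200 × 110 = 352.00.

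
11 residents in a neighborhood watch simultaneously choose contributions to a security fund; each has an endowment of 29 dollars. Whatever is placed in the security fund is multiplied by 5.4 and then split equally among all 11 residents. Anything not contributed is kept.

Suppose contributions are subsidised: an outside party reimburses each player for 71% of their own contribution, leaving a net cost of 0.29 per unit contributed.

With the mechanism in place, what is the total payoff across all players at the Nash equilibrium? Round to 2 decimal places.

1949.09 dollars

Under the mechanism each unit contributed yields (5.4/11) / 0.29 = 1.6928 back to its contributor per unit of net cost, which exceeds 1, making full contribution the dominant choice for everyone.
At the Nash equilibrium everyone contributes 29. Group total payoff = 11 × (29 × 0.71 + 5.4 × 29) = 1949.09.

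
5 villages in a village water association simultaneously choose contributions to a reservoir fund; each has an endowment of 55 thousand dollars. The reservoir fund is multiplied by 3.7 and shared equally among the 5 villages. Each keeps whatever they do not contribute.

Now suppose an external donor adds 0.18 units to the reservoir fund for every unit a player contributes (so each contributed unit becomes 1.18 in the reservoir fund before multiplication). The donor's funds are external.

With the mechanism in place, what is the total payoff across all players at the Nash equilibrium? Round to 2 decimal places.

275.00 thousand dollars

Even with the mechanism, each unit contributed returns only 3.7 × 1.18 / 5 = 0.8732 per unit of net cost, so contributing nothing is still dominant.
At the Nash equilibrium no one contributes; group total payoff = 5 × 55 = 275.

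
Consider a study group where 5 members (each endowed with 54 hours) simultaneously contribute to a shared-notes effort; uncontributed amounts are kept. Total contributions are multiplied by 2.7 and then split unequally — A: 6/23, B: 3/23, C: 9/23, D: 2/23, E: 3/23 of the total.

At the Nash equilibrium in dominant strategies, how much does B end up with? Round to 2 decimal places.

Player j's private return per contributed unit is 2.7 × (j's share). Contributing is weakly dominant for j when that share is at least 1/2.7 = 0.3704, and contributing 0 is dominant otherwise.
C alone (share 9/23) is above the threshold, contributing 54; the remaining 4 contribute 0. Total contributed: 54.
B keeps 54 and receives 2.7 × 54 × 3/23 = 19.02 from the shared-notes effort, for a payoff of 73.02.

73.02 hours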